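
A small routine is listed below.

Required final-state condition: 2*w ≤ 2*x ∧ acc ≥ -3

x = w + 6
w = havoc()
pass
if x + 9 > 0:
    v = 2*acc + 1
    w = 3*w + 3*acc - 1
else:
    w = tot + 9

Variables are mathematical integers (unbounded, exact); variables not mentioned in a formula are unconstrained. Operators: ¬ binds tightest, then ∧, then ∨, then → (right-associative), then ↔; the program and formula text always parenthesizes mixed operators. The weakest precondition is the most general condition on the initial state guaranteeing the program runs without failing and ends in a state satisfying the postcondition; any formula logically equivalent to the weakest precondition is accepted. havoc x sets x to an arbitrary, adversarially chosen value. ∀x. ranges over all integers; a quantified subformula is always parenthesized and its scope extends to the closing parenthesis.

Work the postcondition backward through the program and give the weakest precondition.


Working backward. After the program, 2*w ≤ 2*x ∧ acc ≥ -3 must hold.
Then branch requires 6*acc + 6*w ≤ 2*x + 2 ∧ acc ≥ -3; else branch requires 2*tot ≤ 2*x - 18 ∧ acc ≥ -3.
Before the if: (x > -9 → (6*acc + 6*w ≤ 2*x + 2 ∧ acc ≥ -3)) ∧ ((¬(x > -9)) → (2*tot ≤ 2*x - 18 ∧ acc ≥ -3))
Before skip: (x > -9 → (6*acc + 6*w ≤ 2*x + 2 ∧ acc ≥ -3)) ∧ ((¬(x > -9)) → (2*tot ≤ 2*x - 18 ∧ acc ≥ -3))
Before havoc w: ∀w_1. ((x > -9 → (6*acc + 6*w_1 ≤ 2*x + 2 ∧ acc ≥ -3)) ∧ ((¬(x > -9)) → (2*tot ≤ 2*x - 18 ∧ acc ≥ -3)))
Before x := w + 6: ∀w_1. ((w > -15 → (6*acc + 6*w_1 ≤ 2*w + 14 ∧ acc ≥ -3)) ∧ ((¬(w > -15)) → (2*tot ≤ 2*w - 6 ∧ acc ≥ -3)))
Answer: WP = ∀w_1. ((w > -15 → (6*acc + 6*w_1 ≤ 2*w + 14 ∧ acc ≥ -3)) ∧ ((¬(w > -15)) → (2*tot ≤ 2*w - 6 ∧ acc ≥ -3)))


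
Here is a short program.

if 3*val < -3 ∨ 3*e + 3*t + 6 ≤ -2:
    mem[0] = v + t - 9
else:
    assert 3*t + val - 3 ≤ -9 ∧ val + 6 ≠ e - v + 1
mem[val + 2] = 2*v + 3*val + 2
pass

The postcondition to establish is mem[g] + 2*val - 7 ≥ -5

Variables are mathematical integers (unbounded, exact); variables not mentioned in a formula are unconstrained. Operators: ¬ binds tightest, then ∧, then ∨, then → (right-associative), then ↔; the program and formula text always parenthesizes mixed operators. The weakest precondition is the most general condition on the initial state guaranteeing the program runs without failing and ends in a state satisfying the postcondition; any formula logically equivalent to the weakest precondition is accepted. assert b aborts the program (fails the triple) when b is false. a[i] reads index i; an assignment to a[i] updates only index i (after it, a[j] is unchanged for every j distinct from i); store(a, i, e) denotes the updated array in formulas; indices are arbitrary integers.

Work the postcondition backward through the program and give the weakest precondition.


Working backward. After the program, the postcondition mem[g] + 2*val - 7 ≥ -5 must hold; in canonical form it is mem[g] + 2*val ≥ 2.
Before skip: mem[g] + 2*val ≥ 2
Before mem[val + 2] := 2*v + 3*val + 2: store(mem, val + 2, 2*v + 3*val + 2)[g] + 2*val ≥ 2
Then branch requires store(store(mem, 0, t + v - 9), val + 2, 2*v + 3*val + 2)[g] + 2*val ≥ 2; else branch requires 3*t + val ≤ -6 ∧ v + val ≠ e - 5 ∧ store(mem, val + 2, 2*v + 3*val + 2)[g] + 2*val ≥ 2.
Before the if: ((3*val < -3 ∨ 3*e + 3*t ≤ -8) → store(store(mem, 0, t + v - 9), val + 2, 2*v + 3*val + 2)[g] + 2*val ≥ 2) ∧ ((¬(3*val < -3 ∨ 3*e + 3*t ≤ -8)) → (3*t + val ≤ -6 ∧ v + val ≠ e - 5 ∧ store(mem, val + 2, 2*v + 3*val + 2)[g] + 2*val ≥ 2))
Answer: WP = ((3*val < -3 ∨ 3*e + 3*t ≤ -8) → store(store(mem, 0, t + v - 9), val + 2, 2*v + 3*val + 2)[g] + 2*val ≥ 2) ∧ ((¬(3*val < -3 ∨ 3*e + 3*t ≤ -8)) → (3*t + val ≤ -6 ∧ v + val ≠ e - 5 ∧ store(mem, val + 2, 2*v + 3*val + 2)[g] + 2*val ≥ 2))


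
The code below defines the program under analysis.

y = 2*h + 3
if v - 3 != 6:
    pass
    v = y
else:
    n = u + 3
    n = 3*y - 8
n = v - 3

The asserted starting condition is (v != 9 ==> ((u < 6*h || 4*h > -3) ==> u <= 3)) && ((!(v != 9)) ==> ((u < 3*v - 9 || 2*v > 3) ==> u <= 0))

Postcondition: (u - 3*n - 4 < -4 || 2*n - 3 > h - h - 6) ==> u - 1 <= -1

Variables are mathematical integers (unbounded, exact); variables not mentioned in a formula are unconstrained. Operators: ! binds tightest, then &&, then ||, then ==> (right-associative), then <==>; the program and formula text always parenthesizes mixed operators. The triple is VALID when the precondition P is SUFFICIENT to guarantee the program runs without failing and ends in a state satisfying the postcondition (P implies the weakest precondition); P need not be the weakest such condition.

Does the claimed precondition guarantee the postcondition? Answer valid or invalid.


Working backward. After the program, the postcondition (u - 3*n - 4 < -4 || 2*n - 3 > h - h - 6) ==> u - 1 <= -1 must hold; in canonical form it is (u < 3*n || 2*n > -3) ==> u <= 0.
Before n := v - 3: (u < 3*v - 9 || 2*v > 3) ==> u <= 0
Then branch requires (u < 3*y - 9 || 2*y > 3) ==> u <= 0; else branch requires (u < 3*v - 9 || 2*v > 3) ==> u <= 0.
Before the if: (v != 9 ==> ((u < 3*y - 9 || 2*y > 3) ==> u <= 0)) && ((!(v != 9)) ==> ((u < 3*v - 9 || 2*v > 3) ==> u <= 0))
Before y := 2*h + 3: (v != 9 ==> ((u < 6*h || 4*h > -3) ==> u <= 0)) && ((!(v != 9)) ==> ((u < 3*v - 9 || 2*v > 3) ==> u <= 0))
The weakest precondition is (v != 9 ==> ((u < 6*h || 4*h > -3) ==> u <= 0)) && ((!(v != 9)) ==> ((u < 3*v - 9 || 2*v > 3) ==> u <= 0)).
Check whether (v != 9 ==> ((u < 6*h || 4*h > -3) ==> u <= 3)) && ((!(v != 9)) ==> ((u < 3*v - 9 || 2*v > 3) ==> u <= 0)) implies it.
Countermodel: at the initial state h = 1, u = 1, v = 10, the precondition holds but the weakest precondition fails.
Answer: invalid


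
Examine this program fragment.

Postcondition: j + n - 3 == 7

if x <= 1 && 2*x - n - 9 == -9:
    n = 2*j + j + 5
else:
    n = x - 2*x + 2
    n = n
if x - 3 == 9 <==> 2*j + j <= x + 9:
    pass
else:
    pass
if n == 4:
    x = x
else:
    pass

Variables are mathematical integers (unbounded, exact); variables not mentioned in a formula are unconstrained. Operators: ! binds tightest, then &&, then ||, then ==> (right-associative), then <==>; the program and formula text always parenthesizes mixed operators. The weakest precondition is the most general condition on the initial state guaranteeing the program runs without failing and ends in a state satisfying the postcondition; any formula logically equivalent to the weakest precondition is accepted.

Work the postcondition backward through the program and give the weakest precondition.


Working backward. After the program, the postcondition j + n - 3 == 7 must hold; in canonical form it is j + n == 10.
Then branch requires j + n == 10; else branch requires j + n == 10.
Before the if: (n == 4 ==> j + n == 10) && ((!(n == 4)) ==> j + n == 10)
Then branch requires (n == 4 ==> j + n == 10) && ((!(n == 4)) ==> j + n == 10); else branch requires (n == 4 ==> j + n == 10) && ((!(n == 4)) ==> j + n == 10).
Before the if: ((x == 12 <==> 3*j <= x + 9) ==> ((n == 4 ==> j + n == 10) && ((!(n == 4)) ==> j + n == 10))) && ((!(x == 12 <==> 3*j <= x + 9)) ==> ((n == 4 ==> j + n == 10) && ((!(n == 4)) ==> j + n == 10)))
Then branch requires ((x == 12 <==> 3*j <= x + 9) ==> ((3*j == -1 ==> 4*j == 5) && ((!(3*j == -1)) ==> 4*j == 5))) && ((!(x == 12 <==> 3*j <= x + 9)) ==> ((3*j == -1 ==> 4*j == 5) && ((!(3*j == -1)) ==> 4*j == 5))); else branch requires ((x == 12 <==> 3*j <= x + 9) ==> ((x == -2 ==> j == x + 8) && ((!(x == -2)) ==> j == x + 8))) && ((!(x == 12 <==> 3*j <= x + 9)) ==> ((x == -2 ==> j == x + 8) && ((!(x == -2)) ==> j == x + 8))).
Before the if: ((x <= 1 && 2*x == n) ==> (((x == 12 <==> 3*j <= x + 9) ==> ((3*j == -1 ==> 4*j == 5) && ((!(3*j == -1)) ==> 4*j == 5))) && ((!(x == 12 <==> 3*j <= x + 9)) ==> ((3*j == -1 ==> 4*j == 5) && ((!(3*j == -1)) ==> 4*j == 5))))) && ((!(x <= 1 && 2*x == n)) ==> (((x == 12 <==> 3*j <= x + 9) ==> ((x == -2 ==> j == x + 8) && ((!(x == -2)) ==> j == x + 8))) && ((!(x == 12 <==> 3*j <= x + 9)) ==> ((x == -2 ==> j == x + 8) && ((!(x == -2)) ==> j == x + 8)))))
Answer: WP = ((x <= 1 && 2*x == n) ==> (((x == 12 <==> 3*j <= x + 9) ==> ((3*j == -1 ==> 4*j == 5) && ((!(3*j == -1)) ==> 4*j == 5))) && ((!(x == 12 <==> 3*j <= x + 9)) ==> ((3*j == -1 ==> 4*j == 5) && ((!(3*j == -1)) ==> 4*j == 5))))) && ((!(x <= 1 && 2*x == n)) ==> (((x == 12 <==> 3*j <= x + 9) ==> ((x == -2 ==> j == x + 8) && ((!(x == -2)) ==> j == x + 8))) && ((!(x == 12 <==> 3*j <= x + 9)) ==> ((x == -2 ==> j == x + 8) && ((!(x == -2)) ==> j == x + 8)))))


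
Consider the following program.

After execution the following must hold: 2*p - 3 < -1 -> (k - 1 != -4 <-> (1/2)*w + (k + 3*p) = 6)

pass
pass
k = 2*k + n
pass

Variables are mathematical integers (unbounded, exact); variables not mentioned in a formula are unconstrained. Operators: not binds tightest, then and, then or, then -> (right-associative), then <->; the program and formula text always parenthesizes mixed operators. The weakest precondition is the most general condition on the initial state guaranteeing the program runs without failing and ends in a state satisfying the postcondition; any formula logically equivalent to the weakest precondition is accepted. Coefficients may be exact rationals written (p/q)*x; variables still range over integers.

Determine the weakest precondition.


Working backward. After the program, the postcondition 2*p - 3 < -1 -> (k - 1 != -4 <-> (1/2)*w + (k + 3*p) = 6) must hold; in canonical form it is 2*p < 2 -> (k != -3 <-> k + 3*p + (1/2)*w = 6).
Before skip: 2*p < 2 -> (k != -3 <-> k + 3*p + (1/2)*w = 6)
Before k := 2*k + n: 2*p < 2 -> (2*k + n != -3 <-> 2*k + n + 3*p + (1/2)*w = 6)
Before skip: 2*p < 2 -> (2*k + n != -3 <-> 2*k + n + 3*p + (1/2)*w = 6)
Before skip: 2*p < 2 -> (2*k + n != -3 <-> 2*k + n + 3*p + (1/2)*w = 6)
Answer: WP = 2*p < 2 -> (2*k + n != -3 <-> 2*k + n + 3*p + (1/2)*w = 6)


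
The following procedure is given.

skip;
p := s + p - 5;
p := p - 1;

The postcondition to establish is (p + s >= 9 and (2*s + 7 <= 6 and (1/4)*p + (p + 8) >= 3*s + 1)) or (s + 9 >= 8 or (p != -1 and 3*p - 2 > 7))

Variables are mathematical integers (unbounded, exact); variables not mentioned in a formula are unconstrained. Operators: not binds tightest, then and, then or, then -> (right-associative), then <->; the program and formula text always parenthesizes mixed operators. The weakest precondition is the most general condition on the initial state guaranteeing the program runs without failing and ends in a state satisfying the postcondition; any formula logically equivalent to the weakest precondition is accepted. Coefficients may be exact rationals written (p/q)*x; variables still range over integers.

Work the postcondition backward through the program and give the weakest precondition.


Working backward. After the program, the postcondition (p + s >= 9 and (2*s + 7 <= 6 and (1/4)*p + (p + 8) >= 3*s + 1)) or (s + 9 >= 8 or (p != -1 and 3*p - 2 > 7)) must hold; in canonical form it is (p + s >= 9 and 2*s <= -1 and (5/4)*p >= 3*s - 7) or s >= -1 or (p != -1 and 3*p > 9).
Before p := p - 1: (p + s >= 10 and 2*s <= -1 and (5/4)*p >= 3*s - 23/4) or s >= -1 or (p != 0 and 3*p > 12)
Before p := s + p - 5: (p + 2*s >= 15 and 2*s <= -1 and (5/4)*p >= (7/4)*s + 1/2) or s >= -1 or (p + s != 5 and 3*p + 3*s > 27)
Before skip: (p + 2*s >= 15 and 2*s <= -1 and (5/4)*p >= (7/4)*s + 1/2) or s >= -1 or (p + s != 5 and 3*p + 3*s > 27)
Answer: WP = (p + 2*s >= 15 and 2*s <= -1 and (5/4)*p >= (7/4)*s + 1/2) or s >= -1 or (p + s != 5 and 3*p + 3*s > 27)


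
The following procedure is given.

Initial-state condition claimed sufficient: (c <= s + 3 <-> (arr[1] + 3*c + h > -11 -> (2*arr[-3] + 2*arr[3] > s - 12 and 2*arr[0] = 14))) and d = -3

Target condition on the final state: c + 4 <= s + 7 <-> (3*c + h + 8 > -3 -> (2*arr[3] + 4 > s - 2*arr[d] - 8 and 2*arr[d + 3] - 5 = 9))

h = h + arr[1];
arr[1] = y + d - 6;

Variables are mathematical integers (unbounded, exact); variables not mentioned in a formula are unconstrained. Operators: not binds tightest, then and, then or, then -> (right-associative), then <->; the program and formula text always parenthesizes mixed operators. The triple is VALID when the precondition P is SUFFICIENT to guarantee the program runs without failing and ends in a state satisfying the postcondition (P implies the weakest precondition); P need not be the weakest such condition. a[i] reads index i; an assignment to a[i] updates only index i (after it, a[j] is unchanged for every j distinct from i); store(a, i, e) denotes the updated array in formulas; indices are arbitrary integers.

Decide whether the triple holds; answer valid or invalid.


Working backward. After the program, the postcondition c + 4 <= s + 7 <-> (3*c + h + 8 > -3 -> (2*arr[3] + 4 > s - 2*arr[d] - 8 and 2*arr[d + 3] - 5 = 9)) must hold; in canonical form it is c <= s + 3 <-> (3*c + h > -11 -> (2*arr[3] + 2*arr[d] > s - 12 and 2*arr[d + 3] = 14)).
Before arr[1] := y + d - 6: c <= s + 3 <-> (3*c + h > -11 -> (2*arr[3] + 2*store(arr, 1, d + y - 6)[d] > s - 12 and 2*store(arr, 1, d + y - 6)[d + 3] = 14))
Before h := h + arr[1]: c <= s + 3 <-> (arr[1] + 3*c + h > -11 -> (2*arr[3] + 2*store(arr, 1, d + y - 6)[d] > s - 12 and 2*store(arr, 1, d + y - 6)[d + 3] = 14))
The weakest precondition is c <= s + 3 <-> (arr[1] + 3*c + h > -11 -> (2*arr[3] + 2*store(arr, 1, d + y - 6)[d] > s - 12 and 2*store(arr, 1, d + y - 6)[d + 3] = 14)).
Check whether (c <= s + 3 <-> (arr[1] + 3*c + h > -11 -> (2*arr[-3] + 2*arr[3] > s - 12 and 2*arr[0] = 14))) and d = -3 implies it.
Every state satisfying the precondition satisfies the weakest precondition: the implication holds.
Answer: valid


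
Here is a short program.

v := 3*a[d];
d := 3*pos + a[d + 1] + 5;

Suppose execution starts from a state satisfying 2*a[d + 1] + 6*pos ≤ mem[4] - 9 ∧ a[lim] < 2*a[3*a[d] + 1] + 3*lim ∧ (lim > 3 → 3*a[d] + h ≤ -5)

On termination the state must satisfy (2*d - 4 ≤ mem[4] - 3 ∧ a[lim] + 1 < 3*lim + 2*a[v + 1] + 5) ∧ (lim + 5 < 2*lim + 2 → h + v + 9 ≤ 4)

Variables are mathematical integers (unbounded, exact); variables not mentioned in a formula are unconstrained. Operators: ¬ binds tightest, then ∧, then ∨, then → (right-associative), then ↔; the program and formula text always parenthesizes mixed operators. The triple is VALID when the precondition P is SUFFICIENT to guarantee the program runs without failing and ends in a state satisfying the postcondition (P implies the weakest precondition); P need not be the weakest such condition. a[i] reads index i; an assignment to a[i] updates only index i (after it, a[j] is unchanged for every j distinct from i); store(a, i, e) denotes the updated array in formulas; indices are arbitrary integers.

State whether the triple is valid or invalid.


Working backward. After the program, the postcondition (2*d - 4 ≤ mem[4] - 3 ∧ a[lim] + 1 < 3*lim + 2*a[v + 1] + 5) ∧ (lim + 5 < 2*lim + 2 → h + v + 9 ≤ 4) must hold; in canonical form it is 2*d ≤ mem[4] + 1 ∧ a[lim] < 2*a[v + 1] + 3*lim + 4 ∧ (lim > 3 → h + v ≤ -5).
Before d := 3*pos + a[d + 1] + 5: 2*a[d + 1] + 6*pos ≤ mem[4] - 9 ∧ a[lim] < 2*a[v + 1] + 3*lim + 4 ∧ (lim > 3 → h + v ≤ -5)
Before v := 3*a[d]: 2*a[d + 1] + 6*pos ≤ mem[4] - 9 ∧ a[lim] < 2*a[3*a[d] + 1] + 3*lim + 4 ∧ (lim > 3 → 3*a[d] + h ≤ -5)
The weakest precondition is 2*a[d + 1] + 6*pos ≤ mem[4] - 9 ∧ a[lim] < 2*a[3*a[d] + 1] + 3*lim + 4 ∧ (lim > 3 → 3*a[d] + h ≤ -5).
Check whether 2*a[d + 1] + 6*pos ≤ mem[4] - 9 ∧ a[lim] < 2*a[3*a[d] + 1] + 3*lim ∧ (lim > 3 → 3*a[d] + h ≤ -5) implies it.
Every state satisfying the precondition satisfies the weakest precondition: the implication holds.
Answer: valid


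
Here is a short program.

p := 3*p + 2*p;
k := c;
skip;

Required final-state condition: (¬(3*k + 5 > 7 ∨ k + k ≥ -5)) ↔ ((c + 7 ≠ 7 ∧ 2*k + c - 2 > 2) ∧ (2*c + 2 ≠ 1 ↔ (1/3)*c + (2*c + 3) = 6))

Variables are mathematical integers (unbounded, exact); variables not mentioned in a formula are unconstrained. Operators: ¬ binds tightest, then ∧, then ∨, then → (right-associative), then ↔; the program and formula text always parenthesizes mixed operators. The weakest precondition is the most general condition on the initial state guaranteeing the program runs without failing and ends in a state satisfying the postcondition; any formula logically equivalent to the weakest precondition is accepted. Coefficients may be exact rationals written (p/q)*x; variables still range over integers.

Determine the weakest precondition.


Working backward. After the program, the postcondition (¬(3*k + 5 > 7 ∨ k + k ≥ -5)) ↔ ((c + 7 ≠ 7 ∧ 2*k + c - 2 > 2) ∧ (2*c + 2 ≠ 1 ↔ (1/3)*c + (2*c + 3) = 6)) must hold; in canonical form it is (¬(3*k > 2 ∨ 2*k ≥ -5)) ↔ (c ≠ 0 ∧ c + 2*k > 4 ∧ (2*c ≠ -1 ↔ (7/3)*c = 3)).
Before skip: (¬(3*k > 2 ∨ 2*k ≥ -5)) ↔ (c ≠ 0 ∧ c + 2*k > 4 ∧ (2*c ≠ -1 ↔ (7/3)*c = 3))
Before k := c: (¬(3*c > 2 ∨ 2*c ≥ -5)) ↔ (c ≠ 0 ∧ 3*c > 4 ∧ (2*c ≠ -1 ↔ (7/3)*c = 3))
Before p := 3*p + 2*p: (¬(3*c > 2 ∨ 2*c ≥ -5)) ↔ (c ≠ 0 ∧ 3*c > 4 ∧ (2*c ≠ -1 ↔ (7/3)*c = 3))
Answer: WP = (¬(3*c > 2 ∨ 2*c ≥ -5)) ↔ (c ≠ 0 ∧ 3*c > 4 ∧ (2*c ≠ -1 ↔ (7/3)*c = 3))


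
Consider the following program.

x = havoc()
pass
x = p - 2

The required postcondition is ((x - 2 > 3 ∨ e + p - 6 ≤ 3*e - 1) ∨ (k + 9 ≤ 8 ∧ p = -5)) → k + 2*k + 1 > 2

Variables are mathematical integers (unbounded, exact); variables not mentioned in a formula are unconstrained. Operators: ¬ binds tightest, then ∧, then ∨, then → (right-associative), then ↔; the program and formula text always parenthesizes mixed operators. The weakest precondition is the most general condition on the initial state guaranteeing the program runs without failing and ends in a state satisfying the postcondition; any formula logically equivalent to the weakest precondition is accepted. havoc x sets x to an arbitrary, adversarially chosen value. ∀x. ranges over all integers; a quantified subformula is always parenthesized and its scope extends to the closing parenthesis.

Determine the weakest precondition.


Working backward. After the program, the postcondition ((x - 2 > 3 ∨ e + p - 6 ≤ 3*e - 1) ∨ (k + 9 ≤ 8 ∧ p = -5)) → k + 2*k + 1 > 2 must hold; in canonical form it is (x > 5 ∨ p ≤ 2*e + 5 ∨ (k ≤ -1 ∧ p = -5)) → 3*k > 1.
Before x := p - 2: (p > 7 ∨ p ≤ 2*e + 5 ∨ (k ≤ -1 ∧ p = -5)) → 3*k > 1
Before skip: (p > 7 ∨ p ≤ 2*e + 5 ∨ (k ≤ -1 ∧ p = -5)) → 3*k > 1
Before havoc x: (p > 7 ∨ p ≤ 2*e + 5 ∨ (k ≤ -1 ∧ p = -5)) → 3*k > 1
Answer: WP = (p > 7 ∨ p ≤ 2*e + 5 ∨ (k ≤ -1 ∧ p = -5)) → 3*k > 1


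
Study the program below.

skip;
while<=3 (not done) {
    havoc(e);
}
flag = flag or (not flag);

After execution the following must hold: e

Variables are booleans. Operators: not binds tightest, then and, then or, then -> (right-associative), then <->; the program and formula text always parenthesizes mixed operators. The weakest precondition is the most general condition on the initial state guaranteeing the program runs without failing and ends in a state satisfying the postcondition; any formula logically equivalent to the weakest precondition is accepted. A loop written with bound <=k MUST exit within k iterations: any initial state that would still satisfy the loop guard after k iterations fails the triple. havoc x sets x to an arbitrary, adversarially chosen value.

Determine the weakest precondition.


Working backward. After the program, e must hold.
Before flag := flag or (not flag): e
Before the loop (bound <=3), unroll the exhaustion recursion (WP_0 = exit-now case; WP_j = one more guarded iteration, up to j = 3):
  WP_0: done and e
  WP_1: done and (done -> e)
  WP_2: done and (done -> e)
  WP_3: done and (done -> e)
So before the loop: done and (done -> e)
Before skip: done and (done -> e)
Answer: WP = done and (done -> e)


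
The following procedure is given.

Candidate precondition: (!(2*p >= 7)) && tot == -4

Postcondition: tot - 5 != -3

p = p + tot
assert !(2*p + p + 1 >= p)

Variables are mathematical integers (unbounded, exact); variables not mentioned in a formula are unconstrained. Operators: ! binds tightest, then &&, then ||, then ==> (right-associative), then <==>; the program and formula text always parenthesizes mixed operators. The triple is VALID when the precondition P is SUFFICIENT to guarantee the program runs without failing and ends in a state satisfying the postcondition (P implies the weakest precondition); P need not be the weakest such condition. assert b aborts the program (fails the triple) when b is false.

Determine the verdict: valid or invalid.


Working backward. After the program, the postcondition tot - 5 != -3 must hold; in canonical form it is tot != 2.
Before assert !(2*p + p + 1 >= p): (!(2*p >= -1)) && tot != 2
Before p := p + tot: (!(2*p + 2*tot >= -1)) && tot != 2
The weakest precondition is (!(2*p + 2*tot >= -1)) && tot != 2.
Check whether (!(2*p >= 7)) && tot == -4 implies it.
Every state satisfying the precondition satisfies the weakest precondition: the implication holds.
Answer: valid


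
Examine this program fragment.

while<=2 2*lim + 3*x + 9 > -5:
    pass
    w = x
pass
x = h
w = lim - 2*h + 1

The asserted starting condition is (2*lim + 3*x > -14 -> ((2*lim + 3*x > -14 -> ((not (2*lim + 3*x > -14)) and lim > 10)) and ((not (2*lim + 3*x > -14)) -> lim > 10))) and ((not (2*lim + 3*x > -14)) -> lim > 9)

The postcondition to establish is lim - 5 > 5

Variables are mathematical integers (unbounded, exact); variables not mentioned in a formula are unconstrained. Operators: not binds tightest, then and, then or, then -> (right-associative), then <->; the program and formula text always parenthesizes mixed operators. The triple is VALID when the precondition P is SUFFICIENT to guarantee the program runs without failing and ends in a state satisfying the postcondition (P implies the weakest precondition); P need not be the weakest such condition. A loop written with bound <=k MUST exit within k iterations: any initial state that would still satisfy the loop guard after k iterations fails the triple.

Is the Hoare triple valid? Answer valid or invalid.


Working backward. After the program, the postcondition lim - 5 > 5 must hold; in canonical form it is lim > 10.
Before w := lim - 2*h + 1: lim > 10
Before x := h: lim > 10
Before skip: lim > 10
Before the loop (bound <=2), unroll the exhaustion recursion (WP_0 = exit-now case; WP_j = one more guarded iteration, up to j = 2):
  WP_0: (not (2*lim + 3*x > -14)) and lim > 10
  WP_1: (2*lim + 3*x > -14 -> ((not (2*lim + 3*x > -14)) and lim > 10)) and ((not (2*lim + 3*x > -14)) -> lim > 10)
  WP_2: (2*lim + 3*x > -14 -> ((2*lim + 3*x > -14 -> ((not (2*lim + 3*x > -14)) and lim > 10)) and ((not (2*lim + 3*x > -14)) -> lim > 10))) and ((not (2*lim + 3*x > -14)) -> lim > 10)
So before the loop: (2*lim + 3*x > -14 -> ((2*lim + 3*x > -14 -> ((not (2*lim + 3*x > -14)) and lim > 10)) and ((not (2*lim + 3*x > -14)) -> lim > 10))) and ((not (2*lim + 3*x > -14)) -> lim > 10)
The weakest precondition is (2*lim + 3*x > -14 -> ((2*lim + 3*x > -14 -> ((not (2*lim + 3*x > -14)) and lim > 10)) and ((not (2*lim + 3*x > -14)) -> lim > 10))) and ((not (2*lim + 3*x > -14)) -> lim > 10).
Check whether (2*lim + 3*x > -14 -> ((2*lim + 3*x > -14 -> ((not (2*lim + 3*x > -14)) and lim > 10)) and ((not (2*lim + 3*x > -14)) -> lim > 10))) and ((not (2*lim + 3*x > -14)) -> lim > 9) implies it.
Countermodel: at the initial state lim = 10, x = -12, the precondition holds but the weakest precondition fails.
Answer: invalid


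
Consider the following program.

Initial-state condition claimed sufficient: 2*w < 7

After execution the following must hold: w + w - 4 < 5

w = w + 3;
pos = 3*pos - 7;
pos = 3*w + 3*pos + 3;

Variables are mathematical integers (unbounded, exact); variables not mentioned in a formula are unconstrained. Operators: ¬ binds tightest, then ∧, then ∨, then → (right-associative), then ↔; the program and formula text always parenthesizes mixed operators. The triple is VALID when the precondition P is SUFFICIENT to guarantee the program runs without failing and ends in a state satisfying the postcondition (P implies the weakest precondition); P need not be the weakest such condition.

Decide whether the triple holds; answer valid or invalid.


Working backward. After the program, the postcondition w + w - 4 < 5 must hold; in canonical form it is 2*w < 9.
Before pos := 3*w + 3*pos + 3: 2*w < 9
Before pos := 3*pos - 7: 2*w < 9
Before w := w + 3: 2*w < 3
The weakest precondition is 2*w < 3.
Check whether 2*w < 7 implies it.
Countermodel: at the initial state w = 2, the precondition holds but the weakest precondition fails.
Answer: invalid


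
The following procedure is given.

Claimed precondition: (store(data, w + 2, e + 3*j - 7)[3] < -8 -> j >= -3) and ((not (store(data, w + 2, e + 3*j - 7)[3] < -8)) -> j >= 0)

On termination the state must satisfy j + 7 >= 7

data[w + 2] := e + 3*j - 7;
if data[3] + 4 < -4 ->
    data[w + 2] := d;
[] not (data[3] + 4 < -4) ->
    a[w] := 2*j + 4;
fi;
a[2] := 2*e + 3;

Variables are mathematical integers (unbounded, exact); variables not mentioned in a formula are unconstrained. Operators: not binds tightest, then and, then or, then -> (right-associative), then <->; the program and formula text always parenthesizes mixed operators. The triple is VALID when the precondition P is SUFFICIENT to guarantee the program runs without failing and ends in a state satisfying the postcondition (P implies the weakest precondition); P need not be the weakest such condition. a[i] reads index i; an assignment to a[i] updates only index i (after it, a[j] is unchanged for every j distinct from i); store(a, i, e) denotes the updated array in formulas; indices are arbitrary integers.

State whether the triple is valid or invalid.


Working backward. After the program, the postcondition j + 7 >= 7 must hold; in canonical form it is j >= 0.
Before a[2] := 2*e + 3: j >= 0
Then branch requires j >= 0; else branch requires j >= 0.
Before the if: (data[3] < -8 -> j >= 0) and ((not (data[3] < -8)) -> j >= 0)
Before data[w + 2] := e + 3*j - 7: (store(data, w + 2, e + 3*j - 7)[3] < -8 -> j >= 0) and ((not (store(data, w + 2, e + 3*j - 7)[3] < -8)) -> j >= 0)
The weakest precondition is (store(data, w + 2, e + 3*j - 7)[3] < -8 -> j >= 0) and ((not (store(data, w + 2, e + 3*j - 7)[3] < -8)) -> j >= 0).
Check whether (store(data, w + 2, e + 3*j - 7)[3] < -8 -> j >= -3) and ((not (store(data, w + 2, e + 3*j - 7)[3] < -8)) -> j >= 0) implies it.
Countermodel: at the initial state data = {[0] = -9, [3] = -9, elsewhere -9}, e = 1, j = -1, w = -2, the precondition holds but the weakest precondition fails.
Answer: invalid


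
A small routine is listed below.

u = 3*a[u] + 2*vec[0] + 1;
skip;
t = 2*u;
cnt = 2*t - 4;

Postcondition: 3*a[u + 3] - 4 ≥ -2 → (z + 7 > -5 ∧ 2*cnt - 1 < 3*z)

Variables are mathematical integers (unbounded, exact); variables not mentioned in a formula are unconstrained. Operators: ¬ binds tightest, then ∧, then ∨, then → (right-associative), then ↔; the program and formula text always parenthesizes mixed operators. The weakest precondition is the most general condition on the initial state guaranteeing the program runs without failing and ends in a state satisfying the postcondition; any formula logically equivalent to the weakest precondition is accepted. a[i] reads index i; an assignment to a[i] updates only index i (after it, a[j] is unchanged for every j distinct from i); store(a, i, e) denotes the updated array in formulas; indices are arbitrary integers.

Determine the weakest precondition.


Working backward. After the program, the postcondition 3*a[u + 3] - 4 ≥ -2 → (z + 7 > -5 ∧ 2*cnt - 1 < 3*z) must hold; in canonical form it is 3*a[u + 3] ≥ 2 → (z > -12 ∧ 2*cnt < 3*z + 1).
Before cnt := 2*t - 4: 3*a[u + 3] ≥ 2 → (z > -12 ∧ 4*t < 3*z + 9)
Before t := 2*u: 3*a[u + 3] ≥ 2 → (z > -12 ∧ 8*u < 3*z + 9)
Before skip: 3*a[u + 3] ≥ 2 → (z > -12 ∧ 8*u < 3*z + 9)
Before u := 3*a[u] + 2*vec[0] + 1: 3*a[3*a[u] + 2*vec[0] + 4] ≥ 2 → (z > -12 ∧ 24*a[u] + 16*vec[0] < 3*z + 1)
Answer: WP = 3*a[3*a[u] + 2*vec[0] + 4] ≥ 2 → (z > -12 ∧ 24*a[u] + 16*vec[0] < 3*z + 1)


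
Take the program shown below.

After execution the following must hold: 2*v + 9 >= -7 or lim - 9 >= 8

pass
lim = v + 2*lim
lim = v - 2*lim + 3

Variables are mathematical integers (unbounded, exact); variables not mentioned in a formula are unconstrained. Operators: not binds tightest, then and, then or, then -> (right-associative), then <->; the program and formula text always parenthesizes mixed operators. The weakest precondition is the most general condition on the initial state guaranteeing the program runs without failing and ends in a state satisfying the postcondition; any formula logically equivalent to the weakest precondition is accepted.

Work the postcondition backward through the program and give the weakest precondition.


Working backward. After the program, the postcondition 2*v + 9 >= -7 or lim - 9 >= 8 must hold; in canonical form it is 2*v >= -16 or lim >= 17.
Before lim := v - 2*lim + 3: 2*v >= -16 or v >= 2*lim + 14
Before lim := v + 2*lim: 2*v >= -16 or 4*lim + v <= -14
Before skip: 2*v >= -16 or 4*lim + v <= -14
Answer: WP = 2*v >= -16 or 4*lim + v <= -14


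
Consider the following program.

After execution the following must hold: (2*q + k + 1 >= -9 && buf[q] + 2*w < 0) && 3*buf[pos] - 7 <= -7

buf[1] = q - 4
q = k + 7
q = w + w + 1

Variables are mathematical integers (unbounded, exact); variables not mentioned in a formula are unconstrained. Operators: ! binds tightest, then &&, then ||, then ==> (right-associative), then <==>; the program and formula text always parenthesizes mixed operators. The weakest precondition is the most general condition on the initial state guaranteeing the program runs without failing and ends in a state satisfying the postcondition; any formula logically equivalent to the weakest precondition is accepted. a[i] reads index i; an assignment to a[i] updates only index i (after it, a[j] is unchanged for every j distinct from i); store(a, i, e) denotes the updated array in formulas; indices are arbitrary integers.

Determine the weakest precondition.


Working backward. After the program, the postcondition (2*q + k + 1 >= -9 && buf[q] + 2*w < 0) && 3*buf[pos] - 7 <= -7 must hold; in canonical form it is k + 2*q >= -10 && buf[q] + 2*w < 0 && 3*buf[pos] <= 0.
Before q := w + w + 1: k + 4*w >= -12 && buf[2*w + 1] + 2*w < 0 && 3*buf[pos] <= 0
Before q := k + 7: k + 4*w >= -12 && buf[2*w + 1] + 2*w < 0 && 3*buf[pos] <= 0
Before buf[1] := q - 4: k + 4*w >= -12 && store(buf, 1, q - 4)[2*w + 1] + 2*w < 0 && 3*store(buf, 1, q - 4)[pos] <= 0
Answer: WP = k + 4*w >= -12 && store(buf, 1, q - 4)[2*w + 1] + 2*w < 0 && 3*store(buf, 1, q - 4)[pos] <= 0


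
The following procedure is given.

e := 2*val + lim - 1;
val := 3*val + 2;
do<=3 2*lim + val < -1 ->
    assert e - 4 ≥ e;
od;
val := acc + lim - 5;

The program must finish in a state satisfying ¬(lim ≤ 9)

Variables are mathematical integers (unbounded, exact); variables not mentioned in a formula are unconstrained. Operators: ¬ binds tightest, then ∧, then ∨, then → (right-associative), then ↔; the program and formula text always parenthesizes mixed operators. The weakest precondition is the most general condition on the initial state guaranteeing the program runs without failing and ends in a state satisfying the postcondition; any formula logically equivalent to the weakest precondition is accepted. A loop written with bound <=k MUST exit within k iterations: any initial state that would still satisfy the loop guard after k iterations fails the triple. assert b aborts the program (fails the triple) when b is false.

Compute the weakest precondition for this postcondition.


Working backward. After the program, ¬(lim ≤ 9) must hold.
Before val := acc + lim - 5: ¬(lim ≤ 9)
Before the loop (bound <=3), unroll the exhaustion recursion (WP_0 = exit-now case; WP_j = one more guarded iteration, up to j = 3):
  WP_0: (¬(2*lim + val < -1)) ∧ (¬(lim ≤ 9))
  WP_1: (¬(2*lim + val < -1)) ∧ ((¬(2*lim + val < -1)) → (¬(lim ≤ 9)))
  WP_2: (¬(2*lim + val < -1)) ∧ ((¬(2*lim + val < -1)) → (¬(lim ≤ 9)))
  WP_3: (¬(2*lim + val < -1)) ∧ ((¬(2*lim + val < -1)) → (¬(lim ≤ 9)))
So before the loop: (¬(2*lim + val < -1)) ∧ ((¬(2*lim + val < -1)) → (¬(lim ≤ 9)))
Before val := 3*val + 2: (¬(2*lim + 3*val < -3)) ∧ ((¬(2*lim + 3*val < -3)) → (¬(lim ≤ 9)))
Before e := 2*val + lim - 1: (¬(2*lim + 3*val < -3)) ∧ ((¬(2*lim + 3*val < -3)) → (¬(lim ≤ 9)))
Answer: WP = (¬(2*lim + 3*val < -3)) ∧ ((¬(2*lim + 3*val < -3)) → (¬(lim ≤ 9)))


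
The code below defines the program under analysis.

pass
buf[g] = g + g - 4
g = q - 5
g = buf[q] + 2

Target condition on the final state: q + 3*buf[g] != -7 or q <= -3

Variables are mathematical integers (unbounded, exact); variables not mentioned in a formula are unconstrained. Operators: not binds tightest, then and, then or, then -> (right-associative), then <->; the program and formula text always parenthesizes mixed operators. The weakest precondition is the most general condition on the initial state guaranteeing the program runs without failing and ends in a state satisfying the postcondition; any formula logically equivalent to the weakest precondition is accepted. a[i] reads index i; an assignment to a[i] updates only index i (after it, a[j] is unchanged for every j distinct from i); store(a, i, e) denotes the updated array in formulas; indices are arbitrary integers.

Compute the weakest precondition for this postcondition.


Working backward. After the program, the postcondition q + 3*buf[g] != -7 or q <= -3 must hold; in canonical form it is 3*buf[g] + q != -7 or q <= -3.
Before g := buf[q] + 2: 3*buf[buf[q] + 2] + q != -7 or q <= -3
Before g := q - 5: 3*buf[buf[q] + 2] + q != -7 or q <= -3
Before buf[g] := g + g - 4: 3*store(buf, g, 2*g - 4)[store(buf, g, 2*g - 4)[q] + 2] + q != -7 or q <= -3
Before skip: 3*store(buf, g, 2*g - 4)[store(buf, g, 2*g - 4)[q] + 2] + q != -7 or q <= -3
Answer: WP = 3*store(buf, g, 2*g - 4)[store(buf, g, 2*g - 4)[q] + 2] + q != -7 or q <= -3


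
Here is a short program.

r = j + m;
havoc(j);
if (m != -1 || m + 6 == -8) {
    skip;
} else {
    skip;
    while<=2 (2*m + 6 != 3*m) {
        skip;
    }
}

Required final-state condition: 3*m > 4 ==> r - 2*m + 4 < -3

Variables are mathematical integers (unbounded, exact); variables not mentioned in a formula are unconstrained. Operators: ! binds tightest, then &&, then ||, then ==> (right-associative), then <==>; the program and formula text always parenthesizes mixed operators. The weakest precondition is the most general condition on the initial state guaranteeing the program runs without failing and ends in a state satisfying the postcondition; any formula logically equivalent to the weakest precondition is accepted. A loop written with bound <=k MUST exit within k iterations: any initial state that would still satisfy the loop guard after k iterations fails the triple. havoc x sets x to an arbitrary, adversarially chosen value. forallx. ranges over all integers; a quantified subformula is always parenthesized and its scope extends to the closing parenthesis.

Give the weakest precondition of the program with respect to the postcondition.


Working backward. After the program, the postcondition 3*m > 4 ==> r - 2*m + 4 < -3 must hold; in canonical form it is 3*m > 4 ==> r < 2*m - 7.
Then branch requires 3*m > 4 ==> r < 2*m - 7; else branch requires (m != 6 ==> ((m != 6 ==> ((!(m != 6)) && (3*m > 4 ==> r < 2*m - 7))) && ((!(m != 6)) ==> (3*m > 4 ==> r < 2*m - 7)))) && ((!(m != 6)) ==> (3*m > 4 ==> r < 2*m - 7)).
Before the if: ((m != -1 || m == -14) ==> (3*m > 4 ==> r < 2*m - 7)) && ((!(m != -1 || m == -14)) ==> ((m != 6 ==> ((m != 6 ==> ((!(m != 6)) && (3*m > 4 ==> r < 2*m - 7))) && ((!(m != 6)) ==> (3*m > 4 ==> r < 2*m - 7)))) && ((!(m != 6)) ==> (3*m > 4 ==> r < 2*m - 7))))
Before havoc j: ((m != -1 || m == -14) ==> (3*m > 4 ==> r < 2*m - 7)) && ((!(m != -1 || m == -14)) ==> ((m != 6 ==> ((m != 6 ==> ((!(m != 6)) && (3*m > 4 ==> r < 2*m - 7))) && ((!(m != 6)) ==> (3*m > 4 ==> r < 2*m - 7)))) && ((!(m != 6)) ==> (3*m > 4 ==> r < 2*m - 7))))
Before r := j + m: ((m != -1 || m == -14) ==> (3*m > 4 ==> j < m - 7)) && ((!(m != -1 || m == -14)) ==> ((m != 6 ==> ((m != 6 ==> ((!(m != 6)) && (3*m > 4 ==> j < m - 7))) && ((!(m != 6)) ==> (3*m > 4 ==> j < m - 7)))) && ((!(m != 6)) ==> (3*m > 4 ==> j < m - 7))))
Answer: WP = ((m != -1 || m == -14) ==> (3*m > 4 ==> j < m - 7)) && ((!(m != -1 || m == -14)) ==> ((m != 6 ==> ((m != 6 ==> ((!(m != 6)) && (3*m > 4 ==> j < m - 7))) && ((!(m != 6)) ==> (3*m > 4 ==> j < m - 7)))) && ((!(m != 6)) ==> (3*m > 4 ==> j < m - 7))))


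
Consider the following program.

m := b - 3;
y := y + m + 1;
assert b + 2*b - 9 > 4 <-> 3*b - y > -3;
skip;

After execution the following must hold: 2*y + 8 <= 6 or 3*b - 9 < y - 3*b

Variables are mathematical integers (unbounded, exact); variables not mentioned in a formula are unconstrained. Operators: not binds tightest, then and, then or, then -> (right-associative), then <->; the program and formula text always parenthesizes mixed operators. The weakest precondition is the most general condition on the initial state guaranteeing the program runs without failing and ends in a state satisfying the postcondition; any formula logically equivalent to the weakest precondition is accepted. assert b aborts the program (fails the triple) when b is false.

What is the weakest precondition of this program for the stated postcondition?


Working backward. After the program, the postcondition 2*y + 8 <= 6 or 3*b - 9 < y - 3*b must hold; in canonical form it is 2*y <= -2 or 6*b < y + 9.
Before skip: 2*y <= -2 or 6*b < y + 9
Before assert b + 2*b - 9 > 4 <-> 3*b - y > -3: (3*b > 13 <-> 3*b > y - 3) and (2*y <= -2 or 6*b < y + 9)
Before y := y + m + 1: (3*b > 13 <-> 3*b > m + y - 2) and (2*m + 2*y <= -4 or 6*b < m + y + 10)
Before m := b - 3: (3*b > 13 <-> 2*b > y - 5) and (2*b + 2*y <= 2 or 5*b < y + 7)
Answer: WP = (3*b > 13 <-> 2*b > y - 5) and (2*b + 2*y <= 2 or 5*b < y + 7)


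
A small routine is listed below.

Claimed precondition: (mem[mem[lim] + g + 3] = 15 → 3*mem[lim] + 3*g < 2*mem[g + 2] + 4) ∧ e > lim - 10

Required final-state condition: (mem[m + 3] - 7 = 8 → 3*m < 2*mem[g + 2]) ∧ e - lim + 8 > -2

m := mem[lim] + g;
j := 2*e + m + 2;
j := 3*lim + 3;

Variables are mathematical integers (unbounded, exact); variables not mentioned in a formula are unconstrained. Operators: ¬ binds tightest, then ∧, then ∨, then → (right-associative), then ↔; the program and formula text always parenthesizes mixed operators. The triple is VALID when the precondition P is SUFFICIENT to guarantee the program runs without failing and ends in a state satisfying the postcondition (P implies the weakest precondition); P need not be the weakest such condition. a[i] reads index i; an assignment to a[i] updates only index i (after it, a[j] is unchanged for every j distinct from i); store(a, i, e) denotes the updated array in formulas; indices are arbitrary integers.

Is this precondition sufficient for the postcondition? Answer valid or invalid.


Working backward. After the program, the postcondition (mem[m + 3] - 7 = 8 → 3*m < 2*mem[g + 2]) ∧ e - lim + 8 > -2 must hold; in canonical form it is (mem[m + 3] = 15 → 3*m < 2*mem[g + 2]) ∧ e > lim - 10.
Before j := 3*lim + 3: (mem[m + 3] = 15 → 3*m < 2*mem[g + 2]) ∧ e > lim - 10
Before j := 2*e + m + 2: (mem[m + 3] = 15 → 3*m < 2*mem[g + 2]) ∧ e > lim - 10
Before m := mem[lim] + g: (mem[mem[lim] + g + 3] = 15 → 3*mem[lim] + 3*g < 2*mem[g + 2]) ∧ e > lim - 10
The weakest precondition is (mem[mem[lim] + g + 3] = 15 → 3*mem[lim] + 3*g < 2*mem[g + 2]) ∧ e > lim - 10.
Check whether (mem[mem[lim] + g + 3] = 15 → 3*mem[lim] + 3*g < 2*mem[g + 2] + 4) ∧ e > lim - 10 implies it.
Countermodel: at the initial state e = -5, g = 0, lim = 4, mem = {[2] = -1, [3] = 15, [4] = 0, elsewhere -1}, the precondition holds but the weakest precondition fails.
Answer: invalid
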